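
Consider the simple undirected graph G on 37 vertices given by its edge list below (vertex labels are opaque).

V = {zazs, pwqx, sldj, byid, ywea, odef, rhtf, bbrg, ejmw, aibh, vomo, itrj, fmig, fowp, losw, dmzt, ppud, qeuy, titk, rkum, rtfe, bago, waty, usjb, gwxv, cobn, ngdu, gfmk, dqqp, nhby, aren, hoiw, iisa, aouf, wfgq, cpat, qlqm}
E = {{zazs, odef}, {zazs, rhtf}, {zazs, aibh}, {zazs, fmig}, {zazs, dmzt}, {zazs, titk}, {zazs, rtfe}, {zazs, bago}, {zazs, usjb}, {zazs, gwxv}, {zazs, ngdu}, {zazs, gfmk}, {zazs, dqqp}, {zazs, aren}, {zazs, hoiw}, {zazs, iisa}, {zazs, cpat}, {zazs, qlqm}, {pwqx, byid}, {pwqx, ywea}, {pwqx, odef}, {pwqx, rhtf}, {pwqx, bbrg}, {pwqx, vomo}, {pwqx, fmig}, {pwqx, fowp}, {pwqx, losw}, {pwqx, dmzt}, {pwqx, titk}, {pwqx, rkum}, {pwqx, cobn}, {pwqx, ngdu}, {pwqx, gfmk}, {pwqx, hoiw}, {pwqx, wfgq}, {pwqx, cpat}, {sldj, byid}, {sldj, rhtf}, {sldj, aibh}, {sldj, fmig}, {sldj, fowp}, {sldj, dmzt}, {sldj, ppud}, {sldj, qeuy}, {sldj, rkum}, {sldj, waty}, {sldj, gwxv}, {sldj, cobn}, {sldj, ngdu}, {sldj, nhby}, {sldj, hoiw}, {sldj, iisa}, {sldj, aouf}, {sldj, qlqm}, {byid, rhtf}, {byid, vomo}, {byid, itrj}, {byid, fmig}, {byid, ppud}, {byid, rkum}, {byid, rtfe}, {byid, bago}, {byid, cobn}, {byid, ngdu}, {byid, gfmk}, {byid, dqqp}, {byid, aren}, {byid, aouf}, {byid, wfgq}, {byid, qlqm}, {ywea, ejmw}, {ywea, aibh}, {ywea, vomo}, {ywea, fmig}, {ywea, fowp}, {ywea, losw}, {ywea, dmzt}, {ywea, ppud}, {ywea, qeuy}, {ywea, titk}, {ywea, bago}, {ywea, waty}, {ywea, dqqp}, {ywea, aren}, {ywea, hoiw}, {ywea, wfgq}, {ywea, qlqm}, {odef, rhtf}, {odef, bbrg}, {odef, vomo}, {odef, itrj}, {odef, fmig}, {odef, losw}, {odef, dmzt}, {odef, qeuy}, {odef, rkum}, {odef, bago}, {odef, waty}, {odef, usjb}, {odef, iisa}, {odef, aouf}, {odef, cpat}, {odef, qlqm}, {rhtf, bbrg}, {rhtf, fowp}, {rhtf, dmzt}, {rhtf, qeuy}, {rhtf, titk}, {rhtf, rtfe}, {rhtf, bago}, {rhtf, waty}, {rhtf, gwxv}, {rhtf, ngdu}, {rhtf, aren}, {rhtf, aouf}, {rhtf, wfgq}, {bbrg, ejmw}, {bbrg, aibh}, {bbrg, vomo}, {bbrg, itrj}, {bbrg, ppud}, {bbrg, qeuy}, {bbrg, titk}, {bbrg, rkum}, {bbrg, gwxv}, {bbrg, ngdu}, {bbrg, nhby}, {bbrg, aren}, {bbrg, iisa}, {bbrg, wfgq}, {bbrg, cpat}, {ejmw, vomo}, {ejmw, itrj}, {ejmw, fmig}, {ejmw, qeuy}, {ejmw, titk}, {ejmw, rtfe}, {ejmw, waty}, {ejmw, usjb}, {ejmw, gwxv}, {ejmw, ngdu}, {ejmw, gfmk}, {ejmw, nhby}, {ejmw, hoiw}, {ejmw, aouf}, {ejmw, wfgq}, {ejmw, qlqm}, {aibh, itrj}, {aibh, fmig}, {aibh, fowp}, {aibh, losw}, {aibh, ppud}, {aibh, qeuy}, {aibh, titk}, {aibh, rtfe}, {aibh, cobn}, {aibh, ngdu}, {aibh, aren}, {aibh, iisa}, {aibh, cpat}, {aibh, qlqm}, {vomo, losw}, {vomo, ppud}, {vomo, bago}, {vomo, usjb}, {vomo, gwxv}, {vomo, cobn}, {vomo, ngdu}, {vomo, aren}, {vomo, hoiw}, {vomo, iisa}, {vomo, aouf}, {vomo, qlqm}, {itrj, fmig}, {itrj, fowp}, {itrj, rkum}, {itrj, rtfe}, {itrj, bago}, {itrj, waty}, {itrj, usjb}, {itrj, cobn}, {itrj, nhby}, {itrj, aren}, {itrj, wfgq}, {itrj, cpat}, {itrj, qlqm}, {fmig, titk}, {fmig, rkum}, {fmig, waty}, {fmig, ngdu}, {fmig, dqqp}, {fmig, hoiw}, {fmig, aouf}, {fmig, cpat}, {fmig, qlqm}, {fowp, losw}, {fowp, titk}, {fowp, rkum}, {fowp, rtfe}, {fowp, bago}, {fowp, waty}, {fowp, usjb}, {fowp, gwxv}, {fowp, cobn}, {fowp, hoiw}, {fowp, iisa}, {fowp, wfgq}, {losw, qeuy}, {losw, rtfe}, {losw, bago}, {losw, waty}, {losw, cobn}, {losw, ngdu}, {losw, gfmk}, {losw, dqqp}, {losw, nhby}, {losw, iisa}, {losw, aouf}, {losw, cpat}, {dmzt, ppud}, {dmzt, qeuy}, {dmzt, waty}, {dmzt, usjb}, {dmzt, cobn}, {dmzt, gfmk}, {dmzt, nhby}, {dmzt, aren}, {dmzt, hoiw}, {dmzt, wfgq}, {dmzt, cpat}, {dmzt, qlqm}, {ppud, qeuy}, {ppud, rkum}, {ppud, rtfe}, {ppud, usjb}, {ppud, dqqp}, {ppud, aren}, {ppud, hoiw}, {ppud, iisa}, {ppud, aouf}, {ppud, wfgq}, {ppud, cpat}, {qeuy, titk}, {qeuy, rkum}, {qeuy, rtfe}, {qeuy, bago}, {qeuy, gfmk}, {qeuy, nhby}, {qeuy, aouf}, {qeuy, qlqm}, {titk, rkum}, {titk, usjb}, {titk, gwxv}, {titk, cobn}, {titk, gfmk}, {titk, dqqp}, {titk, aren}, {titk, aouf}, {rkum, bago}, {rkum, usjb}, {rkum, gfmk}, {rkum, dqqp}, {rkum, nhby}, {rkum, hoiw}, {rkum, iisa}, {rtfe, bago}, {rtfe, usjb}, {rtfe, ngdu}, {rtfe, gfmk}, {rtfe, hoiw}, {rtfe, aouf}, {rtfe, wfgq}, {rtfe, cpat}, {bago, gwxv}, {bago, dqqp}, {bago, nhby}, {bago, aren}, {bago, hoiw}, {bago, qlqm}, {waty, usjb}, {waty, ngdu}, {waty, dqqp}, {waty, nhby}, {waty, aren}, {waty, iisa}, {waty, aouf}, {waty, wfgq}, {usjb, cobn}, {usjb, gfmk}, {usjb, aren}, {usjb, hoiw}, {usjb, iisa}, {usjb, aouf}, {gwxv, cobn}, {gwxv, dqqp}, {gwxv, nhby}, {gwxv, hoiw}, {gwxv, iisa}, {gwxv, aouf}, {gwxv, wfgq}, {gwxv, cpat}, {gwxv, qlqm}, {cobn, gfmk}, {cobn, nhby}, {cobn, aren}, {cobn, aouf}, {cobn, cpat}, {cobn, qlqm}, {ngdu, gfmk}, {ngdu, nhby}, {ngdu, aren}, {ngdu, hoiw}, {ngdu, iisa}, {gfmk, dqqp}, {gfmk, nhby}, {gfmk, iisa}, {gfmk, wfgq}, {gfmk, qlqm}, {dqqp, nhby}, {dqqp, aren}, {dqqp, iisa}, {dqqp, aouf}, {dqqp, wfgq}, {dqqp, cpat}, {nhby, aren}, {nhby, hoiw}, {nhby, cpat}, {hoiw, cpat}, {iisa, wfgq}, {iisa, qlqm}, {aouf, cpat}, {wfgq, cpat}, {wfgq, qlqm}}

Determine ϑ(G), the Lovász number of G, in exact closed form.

deg(zazs) = 18; N(zazs) = {odef, rhtf, aibh, fmig, dmzt, titk, rtfe, bago, usjb, gwxv, ngdu, gfmk, dqqp, aren, hoiw, iisa, cpat, qlqm}.
Vertex cobn has 18 neighbors: pwqx, sldj, byid, aibh, vomo, itrj, fowp, losw, dmzt, titk, usjb, gwxv, gfmk, nhby, aren, aouf, cpat, qlqm.
Vertex rhtf has 18 neighbors: zazs, pwqx, sldj, byid, odef, bbrg, fowp, dmzt, qeuy, titk, rtfe, bago, waty, gwxv, ngdu, aren, aouf, wfgq.
deg(byid) = 18; N(byid) = {pwqx, sldj, rhtf, vomo, itrj, fmig, ppud, rkum, rtfe, bago, cobn, ngdu, gfmk, dqqp, aren, aouf, wfgq, qlqm}.
Regular of degree 18 on 37 vertices: Paley(37): SR with (k,λ,μ)=(18,8,9).
spec(A) ≈ [18.0, 2.5414, -3.5414] (distinct, 4 d.p.).
−37·(-sqrt(37)/2 - 1/2) / ((18)−(-sqrt(37)/2 - 1/2)) = sqrt(37) = ϑ(G).
Numerically 6.0828.

sqrt(37)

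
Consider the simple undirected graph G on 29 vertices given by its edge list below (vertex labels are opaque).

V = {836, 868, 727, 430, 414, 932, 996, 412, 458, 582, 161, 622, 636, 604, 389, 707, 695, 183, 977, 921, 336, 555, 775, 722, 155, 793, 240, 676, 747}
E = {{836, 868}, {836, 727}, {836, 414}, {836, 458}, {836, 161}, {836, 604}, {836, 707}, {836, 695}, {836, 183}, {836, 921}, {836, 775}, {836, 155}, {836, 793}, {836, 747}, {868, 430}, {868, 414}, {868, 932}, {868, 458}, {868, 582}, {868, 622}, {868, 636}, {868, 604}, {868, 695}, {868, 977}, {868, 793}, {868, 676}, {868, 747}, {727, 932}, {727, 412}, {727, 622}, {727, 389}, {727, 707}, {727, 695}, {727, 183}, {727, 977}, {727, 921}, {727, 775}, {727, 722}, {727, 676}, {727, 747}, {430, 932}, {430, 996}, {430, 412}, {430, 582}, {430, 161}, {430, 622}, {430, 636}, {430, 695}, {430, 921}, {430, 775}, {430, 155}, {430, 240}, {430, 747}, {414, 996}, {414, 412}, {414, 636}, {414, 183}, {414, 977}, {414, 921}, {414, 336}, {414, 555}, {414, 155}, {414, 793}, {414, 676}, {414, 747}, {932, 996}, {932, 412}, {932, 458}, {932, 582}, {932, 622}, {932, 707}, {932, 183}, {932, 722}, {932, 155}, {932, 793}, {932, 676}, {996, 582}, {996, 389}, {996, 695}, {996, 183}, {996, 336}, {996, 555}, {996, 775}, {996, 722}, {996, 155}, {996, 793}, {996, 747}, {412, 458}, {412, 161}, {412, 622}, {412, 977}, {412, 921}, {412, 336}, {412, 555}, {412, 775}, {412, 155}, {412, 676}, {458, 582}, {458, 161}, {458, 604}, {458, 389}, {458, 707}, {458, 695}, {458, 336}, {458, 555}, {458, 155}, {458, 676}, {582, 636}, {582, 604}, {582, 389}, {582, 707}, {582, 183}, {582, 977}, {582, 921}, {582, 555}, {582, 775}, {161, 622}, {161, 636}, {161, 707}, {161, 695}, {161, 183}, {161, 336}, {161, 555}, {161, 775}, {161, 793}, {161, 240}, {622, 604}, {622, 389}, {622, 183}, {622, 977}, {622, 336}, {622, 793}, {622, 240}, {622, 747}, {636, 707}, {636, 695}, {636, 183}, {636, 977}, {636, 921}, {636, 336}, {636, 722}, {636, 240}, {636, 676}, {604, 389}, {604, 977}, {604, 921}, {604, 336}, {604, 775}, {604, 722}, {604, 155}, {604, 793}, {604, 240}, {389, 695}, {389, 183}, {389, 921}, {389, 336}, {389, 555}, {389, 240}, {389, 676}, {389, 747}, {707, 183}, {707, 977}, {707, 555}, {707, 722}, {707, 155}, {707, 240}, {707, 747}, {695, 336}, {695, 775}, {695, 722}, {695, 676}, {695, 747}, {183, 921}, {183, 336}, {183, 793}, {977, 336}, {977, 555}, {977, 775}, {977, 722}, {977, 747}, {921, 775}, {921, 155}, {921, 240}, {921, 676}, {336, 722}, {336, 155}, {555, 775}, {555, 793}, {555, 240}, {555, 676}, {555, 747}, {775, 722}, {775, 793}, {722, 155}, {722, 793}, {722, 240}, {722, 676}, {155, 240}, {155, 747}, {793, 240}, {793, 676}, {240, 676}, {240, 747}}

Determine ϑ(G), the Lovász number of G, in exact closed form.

sqrt(29)

N(707) = {836, 727, 932, 458, 582, 161, 636, 183, 977, 555, 722, 155, 240, 747}, |N(707)| = 14.
Vertex 932 has 14 neighbors: 868, 727, 430, 996, 412, 458, 582, 622, 707, 183, 722, 155, 793, 676.
deg(582) = 14; N(582) = {868, 430, 932, 996, 458, 636, 604, 389, 707, 183, 977, 921, 555, 775}.
Vertex 622 has 14 neighbors: 868, 727, 430, 932, 412, 161, 604, 389, 183, 977, 336, 793, 240, 747.
G on 29 vertices is 14-regular; Paley(29): SR with (k,λ,μ)=(14,6,7).
A has 3 distinct eigenvalues ≈ [14.0, 2.193, -3.193].
ϑ = −N·λ_min/(λ_max−λ_min) = −29·(-sqrt(29)/2 - 1/2)/(14−(-sqrt(29)/2 - 1/2)) = sqrt(29).
= 5.3851648… (decimal).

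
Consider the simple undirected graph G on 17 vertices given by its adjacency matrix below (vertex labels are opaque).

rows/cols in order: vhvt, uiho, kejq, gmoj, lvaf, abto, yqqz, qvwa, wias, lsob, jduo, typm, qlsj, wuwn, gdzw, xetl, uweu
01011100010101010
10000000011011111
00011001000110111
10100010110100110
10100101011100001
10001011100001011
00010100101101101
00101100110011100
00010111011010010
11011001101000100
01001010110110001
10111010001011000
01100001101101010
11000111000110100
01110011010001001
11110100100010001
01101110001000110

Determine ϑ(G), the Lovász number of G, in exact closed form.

deg(kejq) = 8; N(kejq) = {gmoj, lvaf, qvwa, typm, qlsj, gdzw, xetl, uweu}.
Vertex wias has 8 neighbors: gmoj, abto, yqqz, qvwa, lsob, jduo, qlsj, xetl.
N(uweu) = {uiho, kejq, lvaf, abto, yqqz, jduo, gdzw, xetl}, |N(uweu)| = 8.
N(qlsj) = {uiho, kejq, qvwa, wias, jduo, typm, wuwn, xetl}, |N(qlsj)| = 8.
deg(v) = 8 for all v (|V|=17); Paley(17): SR with (k,λ,μ)=(8,3,4).
Distinct eigenvalues (to 3 d.p.): [8.0, 1.562, -2.562].
−17·(-sqrt(17)/2 - 1/2) / ((8)−(-sqrt(17)/2 - 1/2)) = sqrt(17) = ϑ(G).
≈ 4.12310563 (to 8 d.p.).

sqrt(17)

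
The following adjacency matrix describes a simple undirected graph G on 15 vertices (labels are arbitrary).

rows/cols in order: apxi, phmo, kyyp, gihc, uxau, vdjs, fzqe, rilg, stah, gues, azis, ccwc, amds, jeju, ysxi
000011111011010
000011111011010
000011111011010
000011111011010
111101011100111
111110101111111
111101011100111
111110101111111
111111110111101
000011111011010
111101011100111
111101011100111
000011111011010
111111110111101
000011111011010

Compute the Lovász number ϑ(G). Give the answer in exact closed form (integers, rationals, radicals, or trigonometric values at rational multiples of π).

N(stah) = {apxi, phmo, kyyp, gihc, uxau, vdjs, fzqe, rilg, gues, azis, ccwc, amds, ysxi}, |N(stah)| = 13.
Vertex jeju has 13 neighbors: apxi, phmo, kyyp, gihc, uxau, vdjs, fzqe, rilg, gues, azis, ccwc, amds, ysxi.
deg(gues) = 8; N(gues) = {uxau, vdjs, fzqe, rilg, stah, azis, ccwc, jeju}.
N(ysxi) = {uxau, vdjs, fzqe, rilg, stah, azis, ccwc, jeju}, |N(ysxi)| = 8.
4 parts of sizes [7, 4, 2, 2]; α(G) = 7 = ϑ (perfect).
= 7.000000… (decimal).
α=7, χ(Ḡ)=7; ϑ=7 lies between (collapsed).

7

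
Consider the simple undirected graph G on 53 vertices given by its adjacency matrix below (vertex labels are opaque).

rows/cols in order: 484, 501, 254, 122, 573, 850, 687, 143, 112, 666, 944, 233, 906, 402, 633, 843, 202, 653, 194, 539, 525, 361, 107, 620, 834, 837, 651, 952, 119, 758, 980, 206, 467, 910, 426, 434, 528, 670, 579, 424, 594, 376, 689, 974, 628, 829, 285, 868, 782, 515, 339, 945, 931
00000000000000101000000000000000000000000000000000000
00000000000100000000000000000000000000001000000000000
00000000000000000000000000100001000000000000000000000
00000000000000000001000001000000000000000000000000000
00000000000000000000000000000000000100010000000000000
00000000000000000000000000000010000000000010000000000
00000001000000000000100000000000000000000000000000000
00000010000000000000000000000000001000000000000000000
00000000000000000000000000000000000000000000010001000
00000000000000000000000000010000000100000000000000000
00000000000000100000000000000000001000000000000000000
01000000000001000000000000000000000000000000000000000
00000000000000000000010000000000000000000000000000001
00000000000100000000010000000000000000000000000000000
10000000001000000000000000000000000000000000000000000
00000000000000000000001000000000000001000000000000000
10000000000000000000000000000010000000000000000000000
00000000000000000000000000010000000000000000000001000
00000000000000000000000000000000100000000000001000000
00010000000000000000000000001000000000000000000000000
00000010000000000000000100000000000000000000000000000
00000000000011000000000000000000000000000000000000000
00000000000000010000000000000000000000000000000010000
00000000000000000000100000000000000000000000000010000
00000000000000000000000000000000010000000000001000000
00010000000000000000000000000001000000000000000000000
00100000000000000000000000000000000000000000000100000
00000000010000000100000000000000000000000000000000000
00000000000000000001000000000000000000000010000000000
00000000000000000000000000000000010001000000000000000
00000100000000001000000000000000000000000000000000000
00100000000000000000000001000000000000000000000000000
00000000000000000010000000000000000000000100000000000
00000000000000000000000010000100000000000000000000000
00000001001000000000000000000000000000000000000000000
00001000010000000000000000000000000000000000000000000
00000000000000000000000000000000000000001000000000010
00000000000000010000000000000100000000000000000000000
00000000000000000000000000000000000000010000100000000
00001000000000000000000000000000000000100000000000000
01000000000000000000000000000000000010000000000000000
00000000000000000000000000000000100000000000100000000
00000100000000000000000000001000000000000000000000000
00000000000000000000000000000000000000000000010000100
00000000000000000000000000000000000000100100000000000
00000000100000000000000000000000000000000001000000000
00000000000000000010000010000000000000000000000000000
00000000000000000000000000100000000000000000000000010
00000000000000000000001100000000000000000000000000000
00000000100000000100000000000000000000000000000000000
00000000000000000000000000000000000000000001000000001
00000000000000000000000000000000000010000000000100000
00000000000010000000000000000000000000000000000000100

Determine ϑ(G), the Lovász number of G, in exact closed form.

Vertex 424 has 2 neighbors: 573, 579.
N(501) = {233, 594}, |N(501)| = 2.
Vertex 628 has 2 neighbors: 579, 376.
Vertex 206 has 2 neighbors: 254, 837.
deg(v) = 2 for all v (|V|=53); the odd cycle C_{53}.
Distinct eigenvalues (to 4 d.p.): [2.0, 1.986, 1.944, 1.8748, 1.7793, 1.6588, 1.515, 1.35, 1.166, 0.9656, 0.7517, 0.5272, 0.2953, 0.0593, -0.1776, -0.412, -0.6405, -0.8601, -1.0676, -1.2602, -1.435, -1.5897, -1.7221, -1.8303, -1.9128, -1.9685, -1.9965].
With N=53: ϑ(G) = 53·(-(-1)*2*cos(pi/53))/(2−(-2*cos(pi/53))) = 53*cos(pi/53)/(cos(pi/53) + 1).
= 26.4767090… (decimal).
Lovász sandwich 26 ≤ 53*cos(pi/53)/(cos(pi/53) + 1) ≤ 27: both strict.

53*cos(pi/53)/(cos(pi/53) + 1)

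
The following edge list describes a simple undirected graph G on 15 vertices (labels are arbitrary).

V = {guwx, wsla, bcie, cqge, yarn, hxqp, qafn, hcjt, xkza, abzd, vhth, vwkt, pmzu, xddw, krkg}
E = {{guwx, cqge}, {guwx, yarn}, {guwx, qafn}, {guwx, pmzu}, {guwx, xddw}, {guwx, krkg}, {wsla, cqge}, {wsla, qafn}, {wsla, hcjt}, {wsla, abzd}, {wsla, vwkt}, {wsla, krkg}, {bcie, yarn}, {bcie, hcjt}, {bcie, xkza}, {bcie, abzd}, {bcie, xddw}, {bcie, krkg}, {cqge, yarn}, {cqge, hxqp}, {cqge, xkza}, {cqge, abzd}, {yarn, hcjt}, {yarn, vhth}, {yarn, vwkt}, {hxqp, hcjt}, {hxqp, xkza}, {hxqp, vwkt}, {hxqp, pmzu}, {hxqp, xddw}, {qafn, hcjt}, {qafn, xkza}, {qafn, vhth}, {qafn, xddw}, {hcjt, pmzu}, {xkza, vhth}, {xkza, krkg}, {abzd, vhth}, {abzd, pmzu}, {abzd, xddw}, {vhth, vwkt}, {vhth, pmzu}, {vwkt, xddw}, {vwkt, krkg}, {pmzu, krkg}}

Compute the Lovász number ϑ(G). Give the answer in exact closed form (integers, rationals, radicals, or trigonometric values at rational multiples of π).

5

N(cqge) = {guwx, wsla, yarn, hxqp, xkza, abzd}, |N(cqge)| = 6.
deg(wsla) = 6; N(wsla) = {cqge, qafn, hcjt, abzd, vwkt, krkg}.
N(vwkt) = {wsla, yarn, hxqp, vhth, xddw, krkg}, |N(vwkt)| = 6.
Vertex hcjt has 6 neighbors: wsla, bcie, yarn, hxqp, qafn, pmzu.
G on 15 vertices is 6-regular; this is K(6,2), the Kneser graph.
Distinct eigenvalues (to 4 d.p.): [6.0, 1.0, -3.0].
With N=15: ϑ(G) = 15·(-1*(-3))/(6−(-3)) = 5.
Numerically 5.00000000.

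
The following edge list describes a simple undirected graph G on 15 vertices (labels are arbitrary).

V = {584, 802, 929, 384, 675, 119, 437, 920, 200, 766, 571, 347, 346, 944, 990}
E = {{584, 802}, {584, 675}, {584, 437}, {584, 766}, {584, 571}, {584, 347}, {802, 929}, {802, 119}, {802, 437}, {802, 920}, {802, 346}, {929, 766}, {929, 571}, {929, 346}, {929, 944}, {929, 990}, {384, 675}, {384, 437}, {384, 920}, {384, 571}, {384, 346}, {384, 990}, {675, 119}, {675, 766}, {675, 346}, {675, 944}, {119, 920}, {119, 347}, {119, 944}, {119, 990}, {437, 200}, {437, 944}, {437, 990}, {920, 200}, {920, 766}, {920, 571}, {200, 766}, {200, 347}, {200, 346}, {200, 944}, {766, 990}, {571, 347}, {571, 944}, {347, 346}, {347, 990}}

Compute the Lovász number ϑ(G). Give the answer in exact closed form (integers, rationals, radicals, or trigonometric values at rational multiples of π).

5

N(929) = {802, 766, 571, 346, 944, 990}, |N(929)| = 6.
deg(119) = 6; N(119) = {802, 675, 920, 347, 944, 990}.
deg(920) = 6; N(920) = {802, 384, 119, 200, 766, 571}.
N(944) = {929, 675, 119, 437, 200, 571}, |N(944)| = 6.
15-vertex 6-regular graph: Kneser-type, 2-subsets of [6].
spec(A) ≈ [6.0, 1.0, -3.0] (distinct, 5 d.p.).
λ_max=6, λ_min=-3; ϑ = −15·λ_min/(λ_max−λ_min) = 5.
= 5.000000000… (decimal).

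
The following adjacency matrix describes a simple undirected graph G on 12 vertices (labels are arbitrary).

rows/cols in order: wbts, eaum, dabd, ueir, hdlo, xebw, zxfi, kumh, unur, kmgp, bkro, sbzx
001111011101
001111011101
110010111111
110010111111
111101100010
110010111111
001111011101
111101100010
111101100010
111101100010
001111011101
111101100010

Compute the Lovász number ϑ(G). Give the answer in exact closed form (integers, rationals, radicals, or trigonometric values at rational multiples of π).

N(ueir) = {wbts, eaum, hdlo, zxfi, kumh, unur, kmgp, bkro, sbzx}, |N(ueir)| = 9.
deg(hdlo) = 7; N(hdlo) = {wbts, eaum, dabd, ueir, xebw, zxfi, bkro}.
Vertex zxfi has 8 neighbors: dabd, ueir, hdlo, xebw, kumh, unur, kmgp, sbzx.
deg(dabd) = 9; N(dabd) = {wbts, eaum, hdlo, zxfi, kumh, unur, kmgp, bkro, sbzx}.
K_{5,4,3} (perfect); ϑ(G) = α(G) = max{5,4,3} = 5.
≈ 5.000000000 (to 9 d.p.).
5 ≤ 5 ≤ 5: collapsed.

5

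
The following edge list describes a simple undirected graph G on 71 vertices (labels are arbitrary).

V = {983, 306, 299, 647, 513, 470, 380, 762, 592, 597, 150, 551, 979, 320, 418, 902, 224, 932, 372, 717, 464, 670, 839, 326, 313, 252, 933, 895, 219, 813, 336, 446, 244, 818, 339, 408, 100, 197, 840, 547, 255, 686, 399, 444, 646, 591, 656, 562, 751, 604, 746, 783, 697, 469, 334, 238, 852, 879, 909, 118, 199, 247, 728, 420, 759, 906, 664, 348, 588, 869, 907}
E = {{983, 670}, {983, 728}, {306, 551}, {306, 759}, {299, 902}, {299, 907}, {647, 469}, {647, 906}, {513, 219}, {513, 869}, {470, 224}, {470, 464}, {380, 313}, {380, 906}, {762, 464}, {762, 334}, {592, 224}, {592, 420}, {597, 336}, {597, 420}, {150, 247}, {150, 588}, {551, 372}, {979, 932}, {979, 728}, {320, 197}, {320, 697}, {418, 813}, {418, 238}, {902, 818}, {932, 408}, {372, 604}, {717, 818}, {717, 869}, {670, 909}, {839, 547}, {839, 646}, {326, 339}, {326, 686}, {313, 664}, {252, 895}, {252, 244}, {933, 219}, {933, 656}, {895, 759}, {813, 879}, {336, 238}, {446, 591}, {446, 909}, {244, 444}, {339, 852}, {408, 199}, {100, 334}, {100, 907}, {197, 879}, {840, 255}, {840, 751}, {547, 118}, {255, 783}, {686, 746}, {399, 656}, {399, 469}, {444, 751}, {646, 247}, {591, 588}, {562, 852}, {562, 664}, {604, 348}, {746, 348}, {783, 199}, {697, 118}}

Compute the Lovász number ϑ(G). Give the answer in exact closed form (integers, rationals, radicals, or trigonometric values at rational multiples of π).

Vertex 717 has 2 neighbors: 818, 869.
Vertex 686 has 2 neighbors: 326, 746.
deg(983) = 2; N(983) = {670, 728}.
Vertex 372 has 2 neighbors: 551, 604.
2-regular, N=71; the odd cycle C_{71}.
A has 36 distinct eigenvalues ≈ [2.0, 1.99217, 1.96876, 1.92993, 1.876, 1.80739, 1.72463, 1.62837, 1.51937, 1.39848, 1.26665, 1.1249, 0.97435, 0.81617, 0.6516, 0.48194, 0.3085, 0.13265, -0.04424, -0.22079, -0.3956, -0.56732, -0.7346, -0.89613, -1.05065, -1.19694, -1.33387, -1.46036, -1.57542, -1.67814, -1.76774, -1.8435, -1.90483, -1.95125, -1.98241, -1.99804].
ϑ = −N·λ_min/(λ_max−λ_min) = −71·(-2*cos(pi/71))/(2−(-2*cos(pi/71))) = 71*cos(pi/71)/(cos(pi/71) + 1).
ϑ(G) ≈ 35.482618264.
Check 35 ≤ 71*cos(pi/71)/(cos(pi/71) + 1) ≤ 36: both strict.

71*cos(pi/71)/(cos(pi/71) + 1)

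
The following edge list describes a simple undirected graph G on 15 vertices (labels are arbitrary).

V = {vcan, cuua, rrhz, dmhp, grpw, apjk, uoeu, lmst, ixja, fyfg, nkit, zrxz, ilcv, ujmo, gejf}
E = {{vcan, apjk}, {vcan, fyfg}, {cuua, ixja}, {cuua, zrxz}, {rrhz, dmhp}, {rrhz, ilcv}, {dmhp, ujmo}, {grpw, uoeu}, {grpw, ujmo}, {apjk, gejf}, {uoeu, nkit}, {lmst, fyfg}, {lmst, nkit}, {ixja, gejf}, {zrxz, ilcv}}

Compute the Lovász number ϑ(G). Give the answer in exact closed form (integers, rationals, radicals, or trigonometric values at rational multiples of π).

15*cos(pi/15)/(cos(pi/15) + 1)

Vertex uoeu has 2 neighbors: grpw, nkit.
N(ilcv) = {rrhz, zrxz}, |N(ilcv)| = 2.
Vertex ujmo has 2 neighbors: dmhp, grpw.
Vertex ixja has 2 neighbors: cuua, gejf.
deg(v) = 2 for all v (|V|=15); a single 15-cycle (edge-transitive).
A has 8 distinct eigenvalues ≈ [2.0, 1.82709, 1.33826, 0.61803, -0.20906, -1.0, -1.61803, -1.9563].
λ_max=2, λ_min=-2*cos(pi/15); ϑ = −15·λ_min/(λ_max−λ_min) = 15*cos(pi/15)/(cos(pi/15) + 1).
Numerically 7.417148.
Check 7 ≤ 15*cos(pi/15)/(cos(pi/15) + 1) ≤ 8: both strict.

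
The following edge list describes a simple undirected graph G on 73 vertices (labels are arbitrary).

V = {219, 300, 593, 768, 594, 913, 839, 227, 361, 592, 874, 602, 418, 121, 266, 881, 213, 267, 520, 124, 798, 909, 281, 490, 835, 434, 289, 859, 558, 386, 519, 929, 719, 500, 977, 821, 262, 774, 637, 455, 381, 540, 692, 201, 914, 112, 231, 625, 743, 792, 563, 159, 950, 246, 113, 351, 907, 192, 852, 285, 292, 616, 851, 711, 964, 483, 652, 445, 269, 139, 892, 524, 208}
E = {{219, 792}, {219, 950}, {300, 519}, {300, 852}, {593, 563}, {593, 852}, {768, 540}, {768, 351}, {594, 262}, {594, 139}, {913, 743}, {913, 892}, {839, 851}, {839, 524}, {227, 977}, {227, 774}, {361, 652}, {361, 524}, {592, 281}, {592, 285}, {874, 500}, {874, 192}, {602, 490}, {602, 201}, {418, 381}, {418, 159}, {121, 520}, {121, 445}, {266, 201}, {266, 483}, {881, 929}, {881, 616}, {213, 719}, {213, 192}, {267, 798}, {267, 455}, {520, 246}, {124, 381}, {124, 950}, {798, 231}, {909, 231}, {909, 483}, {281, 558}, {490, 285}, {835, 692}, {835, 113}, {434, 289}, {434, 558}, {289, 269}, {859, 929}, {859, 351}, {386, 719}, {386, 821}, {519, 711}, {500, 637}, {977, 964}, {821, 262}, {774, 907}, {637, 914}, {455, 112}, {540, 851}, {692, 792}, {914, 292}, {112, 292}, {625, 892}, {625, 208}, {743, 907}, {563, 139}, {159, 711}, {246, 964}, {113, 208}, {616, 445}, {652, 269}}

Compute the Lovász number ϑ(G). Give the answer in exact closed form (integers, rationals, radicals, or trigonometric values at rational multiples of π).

Vertex 719 has 2 neighbors: 213, 386.
Vertex 913 has 2 neighbors: 743, 892.
deg(594) = 2; N(594) = {262, 139}.
N(909) = {231, 483}, |N(909)| = 2.
2-regular, N=73; this is C_{73}, the 73-cycle.
spec(A) ≈ [2.0, 1.993, 1.97, 1.934, 1.883, 1.818, 1.739, 1.648, 1.544, 1.429, 1.304, 1.169, 1.025, 0.873, 0.715, 0.552, 0.385, 0.215, 0.043, -0.129, -0.3, -0.469, -0.634, -0.795, -0.95, -1.098, -1.237, -1.368, -1.488, -1.598, -1.695, -1.78, -1.852, -1.91, -1.954, -1.983, -1.998] (distinct, 3 d.p.).
λ_max=2, λ_min=-2*cos(pi/73); ϑ = −73·λ_min/(λ_max−λ_min) = 73*cos(pi/73)/(cos(pi/73) + 1).
Numerically 36.48309477.
Lovász sandwich 36 ≤ 73*cos(pi/73)/(cos(pi/73) + 1) ≤ 37: both strict.

73*cos(pi/73)/(cos(pi/73) + 1)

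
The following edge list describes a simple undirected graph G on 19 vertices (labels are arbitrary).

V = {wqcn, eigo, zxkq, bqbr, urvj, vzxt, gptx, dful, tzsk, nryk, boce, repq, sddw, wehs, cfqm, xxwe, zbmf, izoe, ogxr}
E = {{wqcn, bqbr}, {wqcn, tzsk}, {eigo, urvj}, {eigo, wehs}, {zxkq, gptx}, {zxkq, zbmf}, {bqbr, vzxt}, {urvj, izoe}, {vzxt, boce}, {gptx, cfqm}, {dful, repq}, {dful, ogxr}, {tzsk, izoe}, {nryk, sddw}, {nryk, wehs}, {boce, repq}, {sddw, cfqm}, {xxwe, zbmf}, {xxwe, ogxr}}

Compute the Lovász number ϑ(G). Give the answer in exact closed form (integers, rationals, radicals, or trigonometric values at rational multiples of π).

deg(bqbr) = 2; N(bqbr) = {wqcn, vzxt}.
Vertex zbmf has 2 neighbors: zxkq, xxwe.
Vertex cfqm has 2 neighbors: gptx, sddw.
N(wqcn) = {bqbr, tzsk}, |N(wqcn)| = 2.
Regular of degree 2 on 19 vertices: the odd cycle C_{19}.
The 10 distinct eigenvalues: [2.0, 1.89163, 1.57828, 1.0939, 0.49097, -0.16516, -0.80339, -1.35456, -1.75895, -1.97272].
−19·(-2*cos(pi/19)) / ((2)−(-2*cos(pi/19))) = 19*cos(pi/19)/(cos(pi/19) + 1) = ϑ(G).
Numerically 9.43477137.
α=9, χ(Ḡ)=10; ϑ=19*cos(pi/19)/(cos(pi/19) + 1) lies between (both strict).

19*cos(pi/19)/(cos(pi/19) + 1)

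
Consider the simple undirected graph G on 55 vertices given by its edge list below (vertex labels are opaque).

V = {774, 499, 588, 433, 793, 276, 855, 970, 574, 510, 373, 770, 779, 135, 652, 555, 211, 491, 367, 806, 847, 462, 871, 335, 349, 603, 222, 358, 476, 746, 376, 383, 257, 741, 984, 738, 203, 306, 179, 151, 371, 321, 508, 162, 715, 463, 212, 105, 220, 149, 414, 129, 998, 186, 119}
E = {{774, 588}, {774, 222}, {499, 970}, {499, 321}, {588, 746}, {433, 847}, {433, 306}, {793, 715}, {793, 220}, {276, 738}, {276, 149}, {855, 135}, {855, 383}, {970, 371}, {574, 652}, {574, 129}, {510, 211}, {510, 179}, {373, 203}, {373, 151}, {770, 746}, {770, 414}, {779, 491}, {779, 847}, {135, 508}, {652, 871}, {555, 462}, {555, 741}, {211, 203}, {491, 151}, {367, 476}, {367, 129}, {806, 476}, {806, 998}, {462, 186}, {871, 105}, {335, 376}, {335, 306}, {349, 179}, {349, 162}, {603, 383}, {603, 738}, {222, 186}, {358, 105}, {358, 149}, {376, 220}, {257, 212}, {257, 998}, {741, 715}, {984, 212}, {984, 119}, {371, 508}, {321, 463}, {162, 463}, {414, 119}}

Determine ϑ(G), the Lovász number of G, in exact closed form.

55*cos(pi/55)/(cos(pi/55) + 1)

Vertex 746 has 2 neighbors: 588, 770.
N(508) = {135, 371}, |N(508)| = 2.
Vertex 970 has 2 neighbors: 499, 371.
Vertex 774 has 2 neighbors: 588, 222.
Every vertex has degree 2 (N=55); the odd cycle C_{55}.
A has 28 distinct eigenvalues ≈ [2.0, 1.987, 1.948, 1.8837, 1.7948, 1.6825, 1.5483, 1.3939, 1.2213, 1.0328, 0.8308, 0.618, 0.3972, 0.1712, -0.0571, -0.2846, -0.5084, -0.7256, -0.9333, -1.1289, -1.3097, -1.4735, -1.618, -1.7415, -1.8422, -1.919, -1.9707, -1.9967].
Lovász: ϑ = −55(-2*cos(pi/55))/(2+-(-1)*2*cos(pi/55)) = 55*cos(pi/55)/(cos(pi/55) + 1).
≈ 27.47755688 (to 8 d.p.).
Check 27 ≤ 55*cos(pi/55)/(cos(pi/55) + 1) ≤ 28: both strict.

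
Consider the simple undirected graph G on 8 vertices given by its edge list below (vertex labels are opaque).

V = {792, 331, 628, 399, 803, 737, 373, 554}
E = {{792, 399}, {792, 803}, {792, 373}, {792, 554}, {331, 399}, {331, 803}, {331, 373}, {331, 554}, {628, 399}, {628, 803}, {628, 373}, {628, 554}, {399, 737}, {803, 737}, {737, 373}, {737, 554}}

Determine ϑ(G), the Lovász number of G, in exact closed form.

4

N(331) = {399, 803, 373, 554}, |N(331)| = 4.
Vertex 737 has 4 neighbors: 399, 803, 373, 554.
Vertex 803 has 4 neighbors: 792, 331, 628, 737.
Vertex 628 has 4 neighbors: 399, 803, 373, 554.
Complete 2-partite, parts [4, 4]: perfect, ϑ = α = 4.
Numerically 4.0000.
Check 4 ≤ 4 ≤ 4: collapsed.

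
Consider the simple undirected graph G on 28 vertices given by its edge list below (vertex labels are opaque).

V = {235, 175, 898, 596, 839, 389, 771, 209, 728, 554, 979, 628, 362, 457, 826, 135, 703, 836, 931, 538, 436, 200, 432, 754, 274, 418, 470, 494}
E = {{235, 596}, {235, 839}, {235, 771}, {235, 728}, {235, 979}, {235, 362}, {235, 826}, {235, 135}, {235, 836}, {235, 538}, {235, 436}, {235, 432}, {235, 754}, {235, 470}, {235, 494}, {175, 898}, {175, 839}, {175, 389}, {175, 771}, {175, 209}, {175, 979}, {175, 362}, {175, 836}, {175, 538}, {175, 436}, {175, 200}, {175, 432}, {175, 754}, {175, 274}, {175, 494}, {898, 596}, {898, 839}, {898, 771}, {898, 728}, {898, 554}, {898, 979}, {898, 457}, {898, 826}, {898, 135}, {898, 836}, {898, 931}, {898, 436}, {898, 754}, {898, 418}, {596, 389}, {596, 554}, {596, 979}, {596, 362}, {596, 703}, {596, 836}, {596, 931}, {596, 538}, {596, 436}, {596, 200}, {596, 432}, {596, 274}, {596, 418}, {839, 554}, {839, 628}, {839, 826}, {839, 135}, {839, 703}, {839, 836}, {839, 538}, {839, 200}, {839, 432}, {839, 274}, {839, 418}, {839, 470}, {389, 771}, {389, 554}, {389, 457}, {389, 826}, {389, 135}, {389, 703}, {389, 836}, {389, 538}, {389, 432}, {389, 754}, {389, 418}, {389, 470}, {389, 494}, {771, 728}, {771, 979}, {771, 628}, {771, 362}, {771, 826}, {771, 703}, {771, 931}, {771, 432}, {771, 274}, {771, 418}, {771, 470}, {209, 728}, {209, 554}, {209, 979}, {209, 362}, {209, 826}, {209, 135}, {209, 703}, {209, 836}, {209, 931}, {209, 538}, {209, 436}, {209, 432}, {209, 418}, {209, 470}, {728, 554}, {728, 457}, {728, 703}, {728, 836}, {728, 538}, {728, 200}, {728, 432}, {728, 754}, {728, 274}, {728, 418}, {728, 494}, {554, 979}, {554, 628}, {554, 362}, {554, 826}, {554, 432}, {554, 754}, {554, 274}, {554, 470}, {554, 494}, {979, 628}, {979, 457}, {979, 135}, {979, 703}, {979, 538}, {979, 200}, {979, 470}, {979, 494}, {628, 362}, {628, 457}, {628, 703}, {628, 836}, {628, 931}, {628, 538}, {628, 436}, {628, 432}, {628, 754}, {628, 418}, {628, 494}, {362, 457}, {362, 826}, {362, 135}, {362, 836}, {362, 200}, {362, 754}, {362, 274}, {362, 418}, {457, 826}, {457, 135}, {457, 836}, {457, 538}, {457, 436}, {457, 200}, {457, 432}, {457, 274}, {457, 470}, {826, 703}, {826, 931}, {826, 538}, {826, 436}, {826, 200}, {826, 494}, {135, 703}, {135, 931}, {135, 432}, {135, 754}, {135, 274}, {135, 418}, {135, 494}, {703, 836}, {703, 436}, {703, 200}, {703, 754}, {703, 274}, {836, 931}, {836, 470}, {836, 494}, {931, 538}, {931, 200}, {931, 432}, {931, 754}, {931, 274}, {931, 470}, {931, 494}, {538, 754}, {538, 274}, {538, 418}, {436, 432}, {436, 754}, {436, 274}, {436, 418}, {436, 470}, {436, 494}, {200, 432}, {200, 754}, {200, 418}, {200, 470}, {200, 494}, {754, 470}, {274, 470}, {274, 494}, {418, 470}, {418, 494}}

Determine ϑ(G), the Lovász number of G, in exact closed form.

deg(771) = 15; N(771) = {235, 175, 898, 389, 728, 979, 628, 362, 826, 703, 931, 432, 274, 418, 470}.
Vertex 362 has 15 neighbors: 235, 175, 596, 771, 209, 554, 628, 457, 826, 135, 836, 200, 754, 274, 418.
N(418) = {898, 596, 839, 389, 771, 209, 728, 628, 362, 135, 538, 436, 200, 470, 494}, |N(418)| = 15.
N(432) = {235, 175, 596, 839, 389, 771, 209, 728, 554, 628, 457, 135, 931, 436, 200}, |N(432)| = 15.
deg(v) = 15 for all v (|V|=28); Kneser K(8,2) on C(8,2)=28 vertices.
spec(A) ≈ [15.0, 1.0, -5.0] (distinct, 3 d.p.).
With N=28: ϑ(G) = 28·(-1*(-5))/(15−(-5)) = 7.
Numerically 7.0000.

7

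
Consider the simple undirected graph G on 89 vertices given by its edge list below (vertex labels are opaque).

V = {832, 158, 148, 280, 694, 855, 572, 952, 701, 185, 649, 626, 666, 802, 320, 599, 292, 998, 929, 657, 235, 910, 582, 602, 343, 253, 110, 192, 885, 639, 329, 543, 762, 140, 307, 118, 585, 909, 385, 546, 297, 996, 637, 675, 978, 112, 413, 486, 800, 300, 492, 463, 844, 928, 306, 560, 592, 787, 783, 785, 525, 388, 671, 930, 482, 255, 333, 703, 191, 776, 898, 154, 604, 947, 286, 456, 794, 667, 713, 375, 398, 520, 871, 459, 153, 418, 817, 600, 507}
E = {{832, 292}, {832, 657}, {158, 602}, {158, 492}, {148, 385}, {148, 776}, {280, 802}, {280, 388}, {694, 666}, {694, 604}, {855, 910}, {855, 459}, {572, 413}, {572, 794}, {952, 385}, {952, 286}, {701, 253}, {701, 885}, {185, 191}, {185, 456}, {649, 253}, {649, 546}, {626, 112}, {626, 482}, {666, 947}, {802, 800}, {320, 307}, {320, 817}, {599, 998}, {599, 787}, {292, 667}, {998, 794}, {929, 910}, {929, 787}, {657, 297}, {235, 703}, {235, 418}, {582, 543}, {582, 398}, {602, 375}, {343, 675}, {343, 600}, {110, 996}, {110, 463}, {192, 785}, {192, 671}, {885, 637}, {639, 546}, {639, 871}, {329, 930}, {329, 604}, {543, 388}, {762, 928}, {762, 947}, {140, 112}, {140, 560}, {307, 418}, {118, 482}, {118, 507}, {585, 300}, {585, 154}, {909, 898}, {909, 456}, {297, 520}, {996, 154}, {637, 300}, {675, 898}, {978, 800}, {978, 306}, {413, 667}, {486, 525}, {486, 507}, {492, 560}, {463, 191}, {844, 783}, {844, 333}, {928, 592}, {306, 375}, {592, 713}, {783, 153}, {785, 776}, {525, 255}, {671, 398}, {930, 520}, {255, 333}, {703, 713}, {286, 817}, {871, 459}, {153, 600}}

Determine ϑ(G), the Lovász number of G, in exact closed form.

deg(930) = 2; N(930) = {329, 520}.
N(456) = {185, 909}, |N(456)| = 2.
N(292) = {832, 667}, |N(292)| = 2.
N(794) = {572, 998}, |N(794)| = 2.
Regular of degree 2 on 89 vertices: the odd cycle C_{89}.
spec(A) ≈ [2.0, 1.995, 1.9801, 1.9553, 1.9208, 1.8767, 1.8232, 1.7607, 1.6894, 1.6097, 1.522, 1.4266, 1.3242, 1.2152, 1.1001, 0.9796, 0.8541, 0.7244, 0.5911, 0.4549, 0.3164, 0.1763, 0.0353, -0.1058, -0.2465, -0.3859, -0.5233, -0.6582, -0.7898, -0.9174, -1.0405, -1.1584, -1.2705, -1.3763, -1.4752, -1.5668, -1.6506, -1.7261, -1.7931, -1.8511, -1.8999, -1.9393, -1.9689, -1.9888, -1.9988] (distinct, 4 d.p.).
Lovász (edge-transitive): ϑ = −89·(-2*cos(pi/89))/((2)−(-2*cos(pi/89))) = 89*cos(pi/89)/(cos(pi/89) + 1).
Numerically 44.48613532.
α=44, χ(Ḡ)=45; ϑ=89*cos(pi/89)/(cos(pi/89) + 1) lies between (both strict).

89*cos(pi/89)/(cos(pi/89) + 1)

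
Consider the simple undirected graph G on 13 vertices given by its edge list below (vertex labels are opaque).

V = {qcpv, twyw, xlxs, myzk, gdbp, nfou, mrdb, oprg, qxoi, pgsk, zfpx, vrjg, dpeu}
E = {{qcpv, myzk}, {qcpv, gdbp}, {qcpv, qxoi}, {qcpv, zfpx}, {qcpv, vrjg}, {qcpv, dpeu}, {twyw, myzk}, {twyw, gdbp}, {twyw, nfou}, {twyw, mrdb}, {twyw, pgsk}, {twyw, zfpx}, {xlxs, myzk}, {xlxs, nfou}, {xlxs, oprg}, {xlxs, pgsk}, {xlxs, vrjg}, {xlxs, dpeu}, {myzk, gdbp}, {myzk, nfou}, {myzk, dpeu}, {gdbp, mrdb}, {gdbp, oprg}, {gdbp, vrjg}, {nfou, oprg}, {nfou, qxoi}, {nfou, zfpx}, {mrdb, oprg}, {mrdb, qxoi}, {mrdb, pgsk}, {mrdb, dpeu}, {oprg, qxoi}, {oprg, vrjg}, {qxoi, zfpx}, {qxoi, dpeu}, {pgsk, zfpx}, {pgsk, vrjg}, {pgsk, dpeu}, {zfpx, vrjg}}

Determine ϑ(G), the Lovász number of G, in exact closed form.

Vertex dpeu has 6 neighbors: qcpv, xlxs, myzk, mrdb, qxoi, pgsk.
N(qcpv) = {myzk, gdbp, qxoi, zfpx, vrjg, dpeu}, |N(qcpv)| = 6.
Vertex twyw has 6 neighbors: myzk, gdbp, nfou, mrdb, pgsk, zfpx.
N(vrjg) = {qcpv, xlxs, gdbp, oprg, pgsk, zfpx}, |N(vrjg)| = 6.
G on 13 vertices is 6-regular; Paley(13): SR with (k,λ,μ)=(6,2,3).
spec(A) ≈ [6.0, 1.303, -2.303] (distinct, 3 d.p.).
With N=13: ϑ(G) = 13·(-(-sqrt(13)/2 - 1/2))/(6−(-sqrt(13)/2 - 1/2)) = sqrt(13).
= 3.6055513… (decimal).

sqrt(13)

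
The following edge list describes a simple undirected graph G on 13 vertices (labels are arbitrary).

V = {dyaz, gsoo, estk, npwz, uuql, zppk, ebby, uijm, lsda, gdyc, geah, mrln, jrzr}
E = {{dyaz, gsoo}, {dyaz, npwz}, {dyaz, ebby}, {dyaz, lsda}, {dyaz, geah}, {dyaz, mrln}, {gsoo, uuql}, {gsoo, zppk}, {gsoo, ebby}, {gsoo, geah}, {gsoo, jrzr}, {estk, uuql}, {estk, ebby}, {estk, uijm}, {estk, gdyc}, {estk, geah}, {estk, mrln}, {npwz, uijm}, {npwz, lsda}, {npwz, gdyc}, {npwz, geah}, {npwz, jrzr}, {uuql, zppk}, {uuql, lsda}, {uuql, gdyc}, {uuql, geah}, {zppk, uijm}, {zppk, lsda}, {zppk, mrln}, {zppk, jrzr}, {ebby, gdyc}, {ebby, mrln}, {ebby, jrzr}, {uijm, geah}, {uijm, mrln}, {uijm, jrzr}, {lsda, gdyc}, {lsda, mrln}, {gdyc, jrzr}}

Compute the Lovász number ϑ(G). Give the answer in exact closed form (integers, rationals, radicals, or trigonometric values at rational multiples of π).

deg(estk) = 6; N(estk) = {uuql, ebby, uijm, gdyc, geah, mrln}.
deg(lsda) = 6; N(lsda) = {dyaz, npwz, uuql, zppk, gdyc, mrln}.
Vertex npwz has 6 neighbors: dyaz, uijm, lsda, gdyc, geah, jrzr.
N(zppk) = {gsoo, uuql, uijm, lsda, mrln, jrzr}, |N(zppk)| = 6.
13-vertex 6-regular graph: Paley(13): SR with (k,λ,μ)=(6,2,3).
A has 3 distinct eigenvalues ≈ [6.0, 1.303, -2.303].
Lovász (edge-transitive): ϑ = −13·(-sqrt(13)/2 - 1/2)/((6)−(-sqrt(13)/2 - 1/2)) = sqrt(13).
≈ 3.605551275 (to 9 d.p.).

sqrt(13)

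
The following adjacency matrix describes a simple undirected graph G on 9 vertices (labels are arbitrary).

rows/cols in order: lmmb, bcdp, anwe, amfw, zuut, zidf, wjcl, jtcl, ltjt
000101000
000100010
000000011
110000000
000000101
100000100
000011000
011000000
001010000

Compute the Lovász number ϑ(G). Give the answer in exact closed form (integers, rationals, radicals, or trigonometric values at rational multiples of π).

9*cos(pi/9)/(cos(pi/9) + 1)

N(zidf) = {lmmb, wjcl}, |N(zidf)| = 2.
Vertex amfw has 2 neighbors: lmmb, bcdp.
Vertex ltjt has 2 neighbors: anwe, zuut.
N(zuut) = {wjcl, ltjt}, |N(zuut)| = 2.
9-vertex 2-regular graph: the odd cycle C_{9}.
Distinct eigenvalues (to 4 d.p.): [2.0, 1.5321, 0.3473, -1.0, -1.8794].
ϑ = −N·λ_min/(λ_max−λ_min) = −9·(-2*cos(pi/9))/(2−(-2*cos(pi/9))) = 9*cos(pi/9)/(cos(pi/9) + 1).
≈ 4.360089581 (to 9 d.p.).
4 ≤ 9*cos(pi/9)/(cos(pi/9) + 1) ≤ 5: both strict.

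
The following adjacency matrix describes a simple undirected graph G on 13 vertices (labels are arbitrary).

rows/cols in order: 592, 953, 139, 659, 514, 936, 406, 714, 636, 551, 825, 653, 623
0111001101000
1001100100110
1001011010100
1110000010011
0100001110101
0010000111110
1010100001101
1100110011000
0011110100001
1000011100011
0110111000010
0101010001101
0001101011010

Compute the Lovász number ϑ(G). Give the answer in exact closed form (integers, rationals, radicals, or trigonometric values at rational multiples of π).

deg(636) = 6; N(636) = {139, 659, 514, 936, 714, 623}.
Vertex 653 has 6 neighbors: 953, 659, 936, 551, 825, 623.
Vertex 139 has 6 neighbors: 592, 659, 936, 406, 636, 825.
Vertex 825 has 6 neighbors: 953, 139, 514, 936, 406, 653.
deg(v) = 6 for all v (|V|=13); SR(13,6,2,3) — a Paley graph.
Distinct eigenvalues (to 5 d.p.): [6.0, 1.30278, -2.30278].
ϑ = −N·λ_min/(λ_max−λ_min) = −13·(-sqrt(13)/2 - 1/2)/(6−(-sqrt(13)/2 - 1/2)) = sqrt(13).
ϑ(G) ≈ 3.60555.

sqrt(13)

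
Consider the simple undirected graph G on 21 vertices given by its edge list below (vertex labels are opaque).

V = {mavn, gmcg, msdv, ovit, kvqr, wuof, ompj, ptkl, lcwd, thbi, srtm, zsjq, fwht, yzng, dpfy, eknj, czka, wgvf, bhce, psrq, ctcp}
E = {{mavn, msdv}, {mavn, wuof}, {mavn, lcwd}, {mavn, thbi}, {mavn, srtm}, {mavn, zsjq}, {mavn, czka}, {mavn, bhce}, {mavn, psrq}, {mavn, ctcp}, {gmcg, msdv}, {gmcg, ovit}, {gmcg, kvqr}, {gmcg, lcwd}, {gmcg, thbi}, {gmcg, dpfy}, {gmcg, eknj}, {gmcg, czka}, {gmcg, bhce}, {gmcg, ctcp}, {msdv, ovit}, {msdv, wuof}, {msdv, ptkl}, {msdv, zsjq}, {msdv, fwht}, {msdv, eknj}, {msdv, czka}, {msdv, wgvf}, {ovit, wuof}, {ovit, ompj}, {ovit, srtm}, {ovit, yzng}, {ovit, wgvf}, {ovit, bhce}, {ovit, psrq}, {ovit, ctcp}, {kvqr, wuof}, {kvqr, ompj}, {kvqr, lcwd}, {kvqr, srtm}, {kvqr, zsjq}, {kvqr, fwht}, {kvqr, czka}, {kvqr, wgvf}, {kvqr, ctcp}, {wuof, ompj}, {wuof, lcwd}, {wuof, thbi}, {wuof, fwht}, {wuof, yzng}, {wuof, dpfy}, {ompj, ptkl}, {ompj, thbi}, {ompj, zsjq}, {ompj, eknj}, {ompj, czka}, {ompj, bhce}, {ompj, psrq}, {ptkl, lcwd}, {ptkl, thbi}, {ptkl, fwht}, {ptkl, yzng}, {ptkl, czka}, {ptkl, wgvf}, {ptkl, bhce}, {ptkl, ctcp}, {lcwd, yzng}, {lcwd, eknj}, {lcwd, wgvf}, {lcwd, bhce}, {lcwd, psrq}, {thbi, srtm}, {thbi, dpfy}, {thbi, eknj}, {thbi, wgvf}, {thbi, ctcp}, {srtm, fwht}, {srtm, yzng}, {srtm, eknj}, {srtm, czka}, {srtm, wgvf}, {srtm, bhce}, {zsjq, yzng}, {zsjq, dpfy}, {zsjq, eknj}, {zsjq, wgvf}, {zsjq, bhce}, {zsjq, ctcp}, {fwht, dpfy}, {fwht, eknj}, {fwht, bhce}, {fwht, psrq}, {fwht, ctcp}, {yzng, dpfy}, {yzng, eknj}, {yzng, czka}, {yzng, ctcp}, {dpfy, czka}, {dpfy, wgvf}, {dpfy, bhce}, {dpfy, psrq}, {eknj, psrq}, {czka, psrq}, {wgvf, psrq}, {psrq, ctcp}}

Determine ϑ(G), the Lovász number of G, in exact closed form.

6

N(msdv) = {mavn, gmcg, ovit, wuof, ptkl, zsjq, fwht, eknj, czka, wgvf}, |N(msdv)| = 10.
deg(zsjq) = 10; N(zsjq) = {mavn, msdv, kvqr, ompj, yzng, dpfy, eknj, wgvf, bhce, ctcp}.
deg(ovit) = 10; N(ovit) = {gmcg, msdv, wuof, ompj, srtm, yzng, wgvf, bhce, psrq, ctcp}.
N(mavn) = {msdv, wuof, lcwd, thbi, srtm, zsjq, czka, bhce, psrq, ctcp}, |N(mavn)| = 10.
Regular of degree 10 on 21 vertices: Kneser-type, 2-subsets of [7].
spec(A) ≈ [10.0, 1.0, -4.0] (distinct, 5 d.p.).
Lovász (edge-transitive): ϑ = −21·(-4)/((10)−(-4)) = 6.
= 6.000000… (decimal).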